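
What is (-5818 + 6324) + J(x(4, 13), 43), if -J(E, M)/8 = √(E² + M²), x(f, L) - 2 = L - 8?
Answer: 506 - 8*√1898 ≈ 157.47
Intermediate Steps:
x(f, L) = -6 + L (x(f, L) = 2 + (L - 8) = 2 + (-8 + L) = -6 + L)
J(E, M) = -8*√(E² + M²)
(-5818 + 6324) + J(x(4, 13), 43) = (-5818 + 6324) - 8*√((-6 + 13)² + 43²) = 506 - 8*√(7² + 1849) = 506 - 8*√(49 + 1849) = 506 - 8*√1898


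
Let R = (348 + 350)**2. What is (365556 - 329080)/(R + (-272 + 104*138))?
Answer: 9119/125321 ≈ 0.072765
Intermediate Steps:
R = 487204 (R = 698**2 = 487204)
(365556 - 329080)/(R + (-272 + 104*138)) = (365556 - 329080)/(487204 + (-272 + 104*138)) = 36476/(487204 + (-272 + 14352)) = 36476/(487204 + 14080) = 36476/501284 = 36476*(1/501284) = 9119/125321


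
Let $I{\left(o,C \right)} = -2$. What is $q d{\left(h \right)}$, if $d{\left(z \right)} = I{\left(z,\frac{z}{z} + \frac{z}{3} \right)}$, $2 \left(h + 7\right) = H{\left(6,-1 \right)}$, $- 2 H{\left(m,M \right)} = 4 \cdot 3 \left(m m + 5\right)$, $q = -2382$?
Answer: $4764$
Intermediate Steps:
$H{\left(m,M \right)} = -30 - 6 m^{2}$ ($H{\left(m,M \right)} = - \frac{4 \cdot 3 \left(m m + 5\right)}{2} = - \frac{12 \left(m^{2} + 5\right)}{2} = - \frac{12 \left(5 + m^{2}\right)}{2} = - \frac{60 + 12 m^{2}}{2} = -30 - 6 m^{2}$)
$h = -130$ ($h = -7 + \frac{-30 - 6 \cdot 6^{2}}{2} = -7 + \frac{-30 - 216}{2} = -7 + \frac{1}{2} \left(-246\right) = -7 - 123 = -130$)
$d{\left(z \right)} = -2$
$q d{\left(h \right)} = \left(-2382\right) \left(-2\right) = 4764$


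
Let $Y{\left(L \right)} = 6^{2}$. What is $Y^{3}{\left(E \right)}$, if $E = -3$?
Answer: $46656$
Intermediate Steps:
$Y{\left(L \right)} = 36$
$Y^{3}{\left(E \right)} = 36^{3} = 46656$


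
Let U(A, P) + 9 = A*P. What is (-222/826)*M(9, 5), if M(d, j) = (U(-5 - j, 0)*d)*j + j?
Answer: 44400/413 ≈ 107.51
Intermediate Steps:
U(A, P) = -9 + A*P
M(d, j) = j - 9*d*j (M(d, j) = ((-9 + (-5 - j)*0)*d)*j + j = ((-9 + 0)*d)*j + j = (-9*d)*j + j = -9*d*j + j = j - 9*d*j)
(-222/826)*M(9, 5) = (-222/826)*(5*(1 - 9*9)) = (-222*1/826)*(5*(1 - 81)) = -555*(-80)/413 = -111/413*(-400) = 44400/413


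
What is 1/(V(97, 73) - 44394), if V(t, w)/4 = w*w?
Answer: -1/23078 ≈ -4.3331e-5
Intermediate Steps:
V(t, w) = 4*w² (V(t, w) = 4*(w*w) = 4*w²)
1/(V(97, 73) - 44394) = 1/(4*73² - 44394) = 1/(4*5329 - 44394) = 1/(21316 - 44394) = 1/(-23078) = -1/23078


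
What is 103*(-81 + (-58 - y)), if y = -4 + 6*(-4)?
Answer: -11433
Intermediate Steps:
y = -28 (y = -4 - 24 = -28)
103*(-81 + (-58 - y)) = 103*(-81 + (-58 - 1*(-28))) = 103*(-81 + (-58 + 28)) = 103*(-81 - 30) = 103*(-111) = -11433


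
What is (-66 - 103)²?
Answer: 28561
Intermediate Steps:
(-66 - 103)² = (-169)² = 28561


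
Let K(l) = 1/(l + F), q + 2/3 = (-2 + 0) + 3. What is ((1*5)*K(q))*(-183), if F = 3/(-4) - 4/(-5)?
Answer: -54900/23 ≈ -2387.0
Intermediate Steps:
F = 1/20 (F = 3*(-¼) - 4*(-⅕) = -¾ + ⅘ = 1/20 ≈ 0.050000)
q = ⅓ (q = -⅔ + ((-2 + 0) + 3) = -⅔ + (-2 + 3) = -⅔ + 1 = ⅓ ≈ 0.33333)
K(l) = 1/(1/20 + l) (K(l) = 1/(l + 1/20) = 1/(1/20 + l))
((1*5)*K(q))*(-183) = ((1*5)*(20/(1 + 20*(⅓))))*(-183) = (5*(20/(1 + 20/3)))*(-183) = (5*(20/(23/3)))*(-183) = (5*(20*(3/23)))*(-183) = (5*(60/23))*(-183) = (300/23)*(-183) = -54900/23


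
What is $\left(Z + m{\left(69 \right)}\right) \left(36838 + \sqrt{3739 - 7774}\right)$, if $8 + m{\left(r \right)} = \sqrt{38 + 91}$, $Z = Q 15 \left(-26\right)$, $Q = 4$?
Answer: $- \left(1568 - \sqrt{129}\right) \left(36838 + i \sqrt{4035}\right) \approx -5.7344 \cdot 10^{7} - 98881.0 i$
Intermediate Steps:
$Z = -1560$ ($Z = 4 \cdot 15 \left(-26\right) = 60 \left(-26\right) = -1560$)
$m{\left(r \right)} = -8 + \sqrt{129}$ ($m{\left(r \right)} = -8 + \sqrt{38 + 91} = -8 + \sqrt{129}$)
$\left(Z + m{\left(69 \right)}\right) \left(36838 + \sqrt{3739 - 7774}\right) = \left(-1560 - \left(8 - \sqrt{129}\right)\right) \left(36838 + \sqrt{3739 - 7774}\right) = \left(-1568 + \sqrt{129}\right) \left(36838 + \sqrt{-4035}\right) = \left(-1568 + \sqrt{129}\right) \left(36838 + i \sqrt{4035}\right)$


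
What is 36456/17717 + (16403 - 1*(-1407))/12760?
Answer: 11153119/3229556 ≈ 3.4535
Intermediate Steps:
36456/17717 + (16403 - 1*(-1407))/12760 = 36456*(1/17717) + (16403 + 1407)*(1/12760) = 5208/2531 + 17810*(1/12760) = 5208/2531 + 1781/1276 = 11153119/3229556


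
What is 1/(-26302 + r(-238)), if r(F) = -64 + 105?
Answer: -1/26261 ≈ -3.8079e-5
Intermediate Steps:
r(F) = 41
1/(-26302 + r(-238)) = 1/(-26302 + 41) = 1/(-26261) = -1/26261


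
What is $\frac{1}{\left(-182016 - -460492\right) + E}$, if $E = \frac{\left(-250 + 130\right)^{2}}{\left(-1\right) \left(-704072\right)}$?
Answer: $\frac{88009}{24508396084} \approx 3.591 \cdot 10^{-6}$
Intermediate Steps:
$E = \frac{1800}{88009}$ ($E = \frac{\left(-120\right)^{2}}{704072} = 14400 \cdot \frac{1}{704072} = \frac{1800}{88009} \approx 0.020452$)
$\frac{1}{\left(-182016 - -460492\right) + E} = \frac{1}{\left(-182016 - -460492\right) + \frac{1800}{88009}} = \frac{1}{\left(-182016 + 460492\right) + \frac{1800}{88009}} = \frac{1}{278476 + \frac{1800}{88009}} = \frac{1}{\frac{24508396084}{88009}} = \frac{88009}{24508396084}$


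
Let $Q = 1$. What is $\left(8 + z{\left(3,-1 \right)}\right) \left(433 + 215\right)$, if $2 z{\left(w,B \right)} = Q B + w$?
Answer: $5832$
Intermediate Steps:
$z{\left(w,B \right)} = \frac{B}{2} + \frac{w}{2}$ ($z{\left(w,B \right)} = \frac{1 B + w}{2} = \frac{B + w}{2} = \frac{B}{2} + \frac{w}{2}$)
$\left(8 + z{\left(3,-1 \right)}\right) \left(433 + 215\right) = \left(8 + \left(\frac{1}{2} \left(-1\right) + \frac{1}{2} \cdot 3\right)\right) \left(433 + 215\right) = \left(8 + \left(- \frac{1}{2} + \frac{3}{2}\right)\right) 648 = \left(8 + 1\right) 648 = 9 \cdot 648 = 5832$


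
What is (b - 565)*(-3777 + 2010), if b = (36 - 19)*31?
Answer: 67146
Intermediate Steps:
b = 527 (b = 17*31 = 527)
(b - 565)*(-3777 + 2010) = (527 - 565)*(-3777 + 2010) = -38*(-1767) = 67146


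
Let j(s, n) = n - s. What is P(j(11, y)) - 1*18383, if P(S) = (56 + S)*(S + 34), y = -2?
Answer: -17480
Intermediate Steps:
P(S) = (34 + S)*(56 + S) (P(S) = (56 + S)*(34 + S) = (34 + S)*(56 + S))
P(j(11, y)) - 1*18383 = (1904 + (-2 - 1*11)² + 90*(-2 - 1*11)) - 1*18383 = (1904 + (-2 - 11)² + 90*(-2 - 11)) - 18383 = (1904 + (-13)² + 90*(-13)) - 18383 = (1904 + 169 - 1170) - 18383 = 903 - 18383 = -17480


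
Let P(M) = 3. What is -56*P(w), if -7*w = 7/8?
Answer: -168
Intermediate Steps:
w = -⅛ (w = -1/8 = -⅐*7/8 = -⅛ ≈ -0.12500)
-56*P(w) = -56*3 = -168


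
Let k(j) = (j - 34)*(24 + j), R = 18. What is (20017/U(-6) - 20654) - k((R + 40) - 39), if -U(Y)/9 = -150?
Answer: -26992133/1350 ≈ -19994.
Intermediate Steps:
U(Y) = 1350 (U(Y) = -9*(-150) = 1350)
k(j) = (-34 + j)*(24 + j)
(20017/U(-6) - 20654) - k((R + 40) - 39) = (20017/1350 - 20654) - (-816 + ((18 + 40) - 39)² - 10*((18 + 40) - 39)) = (20017*(1/1350) - 20654) - (-816 + (58 - 39)² - 10*(58 - 39)) = (20017/1350 - 20654) - (-816 + 19² - 10*19) = -27862883/1350 - (-816 + 361 - 190) = -27862883/1350 - 1*(-645) = -27862883/1350 + 645 = -26992133/1350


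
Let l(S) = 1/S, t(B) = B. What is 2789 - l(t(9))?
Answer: 25100/9 ≈ 2788.9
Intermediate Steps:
2789 - l(t(9)) = 2789 - 1/9 = 2789 - 1*⅑ = 2789 - ⅑ = 25100/9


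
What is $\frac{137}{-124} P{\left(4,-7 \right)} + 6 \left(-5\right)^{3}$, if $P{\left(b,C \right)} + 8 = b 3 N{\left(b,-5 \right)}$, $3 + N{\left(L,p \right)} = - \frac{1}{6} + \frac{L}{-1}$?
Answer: $- \frac{40061}{62} \approx -646.15$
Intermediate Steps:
$N{\left(L,p \right)} = - \frac{19}{6} - L$ ($N{\left(L,p \right)} = -3 + \left(- \frac{1}{6} + \frac{L}{-1}\right) = -3 + \left(\left(-1\right) \frac{1}{6} + L \left(-1\right)\right) = -3 - \left(\frac{1}{6} + L\right) = - \frac{19}{6} - L$)
$P{\left(b,C \right)} = -8 + 3 b \left(- \frac{19}{6} - b\right)$ ($P{\left(b,C \right)} = -8 + b 3 \left(- \frac{19}{6} - b\right) = -8 + 3 b \left(- \frac{19}{6} - b\right)$)
$\frac{137}{-124} P{\left(4,-7 \right)} + 6 \left(-5\right)^{3} = \frac{137}{-124} \left(-8 - 2 \left(19 + 6 \cdot 4\right)\right) + 6 \left(-5\right)^{3} = 137 \left(- \frac{1}{124}\right) \left(-8 - 2 \left(19 + 24\right)\right) + 6 \left(-125\right) = - \frac{137 \left(-8 - 2 \cdot 43\right)}{124} - 750 = - \frac{137 \left(-8 - 86\right)}{124} - 750 = \left(- \frac{137}{124}\right) \left(-94\right) - 750 = \frac{6439}{62} - 750 = - \frac{40061}{62}$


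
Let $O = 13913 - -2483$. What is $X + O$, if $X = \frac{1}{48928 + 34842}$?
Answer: $\frac{1373492921}{83770} \approx 16396.0$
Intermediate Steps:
$O = 16396$ ($O = 13913 + 2483 = 16396$)
$X = \frac{1}{83770} \approx 1.1937 \cdot 10^{-5}$
$X + O = \frac{1}{83770} + 16396 = \frac{1373492921}{83770}$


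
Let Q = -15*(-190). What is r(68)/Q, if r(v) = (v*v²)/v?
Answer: 2312/1425 ≈ 1.6225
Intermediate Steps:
r(v) = v² (r(v) = v³/v = v²)
Q = 2850
r(68)/Q = 68²/2850 = 4624*(1/2850) = 2312/1425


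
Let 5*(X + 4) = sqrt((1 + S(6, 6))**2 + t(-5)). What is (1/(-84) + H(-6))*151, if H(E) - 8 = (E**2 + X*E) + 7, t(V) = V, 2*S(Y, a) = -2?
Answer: 951149/84 - 906*I*sqrt(5)/5 ≈ 11323.0 - 405.18*I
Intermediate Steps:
S(Y, a) = -1 (S(Y, a) = (1/2)*(-2) = -1)
X = -4 + I*sqrt(5)/5 (X = -4 + sqrt((1 - 1)**2 - 5)/5 = -4 + sqrt(0**2 - 5)/5 = -4 + sqrt(0 - 5)/5 = -4 + sqrt(-5)/5 = -4 + (I*sqrt(5))/5 = -4 + I*sqrt(5)/5 ≈ -4.0 + 0.44721*I)
H(E) = 15 + E**2 + E*(-4 + I*sqrt(5)/5) (H(E) = 8 + ((E**2 + (-4 + I*sqrt(5)/5)*E) + 7) = 8 + ((E**2 + E*(-4 + I*sqrt(5)/5)) + 7) = 8 + (7 + E**2 + E*(-4 + I*sqrt(5)/5)) = 15 + E**2 + E*(-4 + I*sqrt(5)/5))
(1/(-84) + H(-6))*151 = (1/(-84) + (15 + (-6)**2 - 1/5*(-6)*(20 - I*sqrt(5))))*151 = (-1/84 + (15 + 36 + (24 - 6*I*sqrt(5)/5)))*151 = (-1/84 + (75 - 6*I*sqrt(5)/5))*151 = (6299/84 - 6*I*sqrt(5)/5)*151 = 951149/84 - 906*I*sqrt(5)/5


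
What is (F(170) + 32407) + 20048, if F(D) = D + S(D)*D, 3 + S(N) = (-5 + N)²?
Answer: 4680365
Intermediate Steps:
S(N) = -3 + (-5 + N)²
F(D) = D + D*(-3 + (-5 + D)²) (F(D) = D + (-3 + (-5 + D)²)*D = D + D*(-3 + (-5 + D)²))
(F(170) + 32407) + 20048 = (170*(-2 + (-5 + 170)²) + 32407) + 20048 = (170*(-2 + 165²) + 32407) + 20048 = (170*(-2 + 27225) + 32407) + 20048 = (170*27223 + 32407) + 20048 = (4627910 + 32407) + 20048 = 4660317 + 20048 = 4680365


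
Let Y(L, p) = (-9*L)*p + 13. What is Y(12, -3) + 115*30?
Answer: 3787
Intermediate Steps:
Y(L, p) = 13 - 9*L*p (Y(L, p) = -9*L*p + 13 = 13 - 9*L*p)
Y(12, -3) + 115*30 = (13 - 9*12*(-3)) + 115*30 = (13 + 324) + 3450 = 337 + 3450 = 3787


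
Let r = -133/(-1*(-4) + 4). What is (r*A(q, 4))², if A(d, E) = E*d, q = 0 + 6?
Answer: 159201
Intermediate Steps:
q = 6
r = -133/8 (r = -133/(4 + 4) = -133/8 ≈ -16.625)
(r*A(q, 4))² = (-133*6/2)² = (-133/8*24)² = (-399)² = 159201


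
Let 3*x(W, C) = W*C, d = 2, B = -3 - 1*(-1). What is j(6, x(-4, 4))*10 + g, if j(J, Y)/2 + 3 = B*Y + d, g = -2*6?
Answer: 544/3 ≈ 181.33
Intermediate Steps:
B = -2 (B = -3 + 1 = -2)
g = -12
x(W, C) = C*W/3 (x(W, C) = (W*C)/3 = (C*W)/3 = C*W/3)
j(J, Y) = -2 - 4*Y (j(J, Y) = -6 + 2*(-2*Y + 2) = -6 + 2*(2 - 2*Y) = -6 + (4 - 4*Y) = -2 - 4*Y)
j(6, x(-4, 4))*10 + g = (-2 - 4*4*(-4)/3)*10 - 12 = (-2 - 4*(-16/3))*10 - 12 = (-2 + 64/3)*10 - 12 = (58/3)*10 - 12 = 580/3 - 12 = 544/3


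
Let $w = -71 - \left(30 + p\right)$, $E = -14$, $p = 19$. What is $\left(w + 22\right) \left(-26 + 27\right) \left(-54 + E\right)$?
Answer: $6664$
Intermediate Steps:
$w = -120$ ($w = -71 - 49 = -120$)
$\left(w + 22\right) \left(-26 + 27\right) \left(-54 + E\right) = \left(-120 + 22\right) \left(-26 + 27\right) \left(-54 - 14\right) = - 98 \cdot 1 \left(-68\right) = \left(-98\right) \left(-68\right) = 6664$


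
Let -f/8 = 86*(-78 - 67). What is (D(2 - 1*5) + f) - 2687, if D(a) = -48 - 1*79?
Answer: 96946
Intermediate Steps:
D(a) = -127 (D(a) = -48 - 79 = -127)
f = 99760 (f = -688*(-78 - 67) = -688*(-145) = -8*(-12470) = 99760)
(D(2 - 1*5) + f) - 2687 = (-127 + 99760) - 2687 = 99633 - 2687 = 96946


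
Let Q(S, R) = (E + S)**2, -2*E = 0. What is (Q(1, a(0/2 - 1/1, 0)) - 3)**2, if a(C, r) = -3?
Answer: 4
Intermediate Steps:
E = 0 (E = -1/2*0 = 0)
Q(S, R) = S**2 (Q(S, R) = (0 + S)**2 = S**2)
(Q(1, a(0/2 - 1/1, 0)) - 3)**2 = (1**2 - 3)**2 = (1 - 3)**2 = (-2)**2 = 4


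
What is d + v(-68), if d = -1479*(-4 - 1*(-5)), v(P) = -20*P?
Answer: -119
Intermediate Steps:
d = -1479 (d = -1479*(-4 + 5) = -1479*1 = -1479)
d + v(-68) = -1479 - 20*(-68) = -1479 + 1360 = -119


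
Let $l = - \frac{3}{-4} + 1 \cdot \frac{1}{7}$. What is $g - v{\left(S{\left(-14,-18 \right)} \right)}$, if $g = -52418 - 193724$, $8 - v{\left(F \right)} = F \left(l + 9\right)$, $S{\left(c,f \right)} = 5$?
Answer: $- \frac{6890815}{28} \approx -2.461 \cdot 10^{5}$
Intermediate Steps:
$l = \frac{25}{28}$ ($l = \left(-3\right) \left(- \frac{1}{4}\right) + 1 \cdot \frac{1}{7} = \frac{3}{4} + \frac{1}{7} = \frac{25}{28} \approx 0.89286$)
$v{\left(F \right)} = 8 - \frac{277 F}{28}$ ($v{\left(F \right)} = 8 - F \left(\frac{25}{28} + 9\right) = 8 - F \frac{277}{28} = 8 - \frac{277 F}{28}$)
$g = -246142$ ($g = -52418 - 193724 = -246142$)
$g - v{\left(S{\left(-14,-18 \right)} \right)} = -246142 - \left(8 - \frac{1385}{28}\right) = -246142 - - \frac{1161}{28} = -246142 + \frac{1161}{28} = - \frac{6890815}{28}$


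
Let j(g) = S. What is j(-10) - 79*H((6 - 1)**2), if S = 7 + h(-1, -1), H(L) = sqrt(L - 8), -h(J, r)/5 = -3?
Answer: 22 - 79*sqrt(17) ≈ -303.73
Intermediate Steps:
h(J, r) = 15 (h(J, r) = -5*(-3) = 15)
H(L) = sqrt(-8 + L)
S = 22 (S = 7 + 15 = 22)
j(g) = 22
j(-10) - 79*H((6 - 1)**2) = 22 - 79*sqrt(-8 + (6 - 1)**2) = 22 - 79*sqrt(-8 + 5**2) = 22 - 79*sqrt(-8 + 25) = 22 - 79*sqrt(17)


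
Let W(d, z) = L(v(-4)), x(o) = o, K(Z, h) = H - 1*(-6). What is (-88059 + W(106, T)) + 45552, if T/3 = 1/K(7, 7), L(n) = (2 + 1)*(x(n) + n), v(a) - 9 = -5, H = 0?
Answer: -42483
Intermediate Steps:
v(a) = 4 (v(a) = 9 - 5 = 4)
K(Z, h) = 6 (K(Z, h) = 0 - 1*(-6) = 0 + 6 = 6)
L(n) = 6*n (L(n) = (2 + 1)*(n + n) = 3*(2*n) = 6*n)
T = ½ (T = 3/6 = 3*(⅙) = ½ ≈ 0.50000)
W(d, z) = 24 (W(d, z) = 6*4 = 24)
(-88059 + W(106, T)) + 45552 = (-88059 + 24) + 45552 = -88035 + 45552 = -42483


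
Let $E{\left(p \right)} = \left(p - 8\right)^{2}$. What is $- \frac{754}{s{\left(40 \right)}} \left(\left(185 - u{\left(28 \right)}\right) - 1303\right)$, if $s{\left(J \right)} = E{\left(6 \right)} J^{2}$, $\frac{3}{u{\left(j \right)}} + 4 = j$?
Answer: $\frac{674453}{5120} \approx 131.73$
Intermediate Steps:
$u{\left(j \right)} = \frac{3}{-4 + j}$
$E{\left(p \right)} = \left(-8 + p\right)^{2}$ ($E{\left(p \right)} = \left(p - 8\right)^{2} = \left(-8 + p\right)^{2}$)
$s{\left(J \right)} = 4 J^{2}$ ($s{\left(J \right)} = \left(-8 + 6\right)^{2} J^{2} = \left(-2\right)^{2} J^{2} = 4 J^{2}$)
$- \frac{754}{s{\left(40 \right)}} \left(\left(185 - u{\left(28 \right)}\right) - 1303\right) = - \frac{754}{4 \cdot 40^{2}} \left(\left(185 - \frac{3}{-4 + 28}\right) - 1303\right) = - \frac{754}{4 \cdot 1600} \left(\left(185 - \frac{3}{24}\right) - 1303\right) = - \frac{754}{6400} \left(\left(185 - 3 \cdot \frac{1}{24}\right) - 1303\right) = \left(-754\right) \frac{1}{6400} \left(\left(185 - \frac{1}{8}\right) - 1303\right) = - \frac{377 \left(\left(185 - \frac{1}{8}\right) - 1303\right)}{3200} = - \frac{377 \left(\frac{1479}{8} - 1303\right)}{3200} = \left(- \frac{377}{3200}\right) \left(- \frac{8945}{8}\right) = \frac{674453}{5120}$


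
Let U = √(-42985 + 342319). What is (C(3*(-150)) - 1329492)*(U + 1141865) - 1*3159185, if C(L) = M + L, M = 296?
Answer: -1518279388975 - 1329646*√299334 ≈ -1.5190e+12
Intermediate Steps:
C(L) = 296 + L
U = √299334 ≈ 547.11
(C(3*(-150)) - 1329492)*(U + 1141865) - 1*3159185 = ((296 + 3*(-150)) - 1329492)*(√299334 + 1141865) - 1*3159185 = ((296 - 450) - 1329492)*(1141865 + √299334) - 3159185 = (-154 - 1329492)*(1141865 + √299334) - 3159185 = -1329646*(1141865 + √299334) - 3159185 = (-1518276229790 - 1329646*√299334) - 3159185 = -1518279388975 - 1329646*√299334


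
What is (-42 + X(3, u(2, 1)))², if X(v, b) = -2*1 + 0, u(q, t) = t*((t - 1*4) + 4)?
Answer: 1936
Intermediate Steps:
u(q, t) = t² (u(q, t) = t*((t - 4) + 4) = t*((-4 + t) + 4) = t*t = t²)
X(v, b) = -2 (X(v, b) = -2 + 0 = -2)
(-42 + X(3, u(2, 1)))² = (-42 - 2)² = (-44)² = 1936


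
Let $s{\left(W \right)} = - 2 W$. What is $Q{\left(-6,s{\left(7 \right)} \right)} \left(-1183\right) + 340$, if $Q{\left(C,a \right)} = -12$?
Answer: $14536$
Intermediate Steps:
$Q{\left(-6,s{\left(7 \right)} \right)} \left(-1183\right) + 340 = \left(-12\right) \left(-1183\right) + 340 = 14196 + 340 = 14536$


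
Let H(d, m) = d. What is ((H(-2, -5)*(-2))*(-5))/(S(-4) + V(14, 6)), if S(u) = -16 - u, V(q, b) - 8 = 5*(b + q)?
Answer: -5/24 ≈ -0.20833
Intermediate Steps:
V(q, b) = 8 + 5*b + 5*q (V(q, b) = 8 + 5*(b + q) = 8 + (5*b + 5*q) = 8 + 5*b + 5*q)
((H(-2, -5)*(-2))*(-5))/(S(-4) + V(14, 6)) = (-2*(-2)*(-5))/((-16 - 1*(-4)) + (8 + 5*6 + 5*14)) = (4*(-5))/((-16 + 4) + (8 + 30 + 70)) = -20/(-12 + 108) = -20/96 = (1/96)*(-20) = -5/24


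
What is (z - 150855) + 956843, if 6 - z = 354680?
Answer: 451314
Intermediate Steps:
z = -354674 (z = 6 - 1*354680 = 6 - 354680 = -354674)
(z - 150855) + 956843 = (-354674 - 150855) + 956843 = -505529 + 956843 = 451314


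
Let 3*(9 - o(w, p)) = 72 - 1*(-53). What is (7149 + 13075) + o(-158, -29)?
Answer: 60574/3 ≈ 20191.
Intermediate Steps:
o(w, p) = -98/3 (o(w, p) = 9 - (72 - 1*(-53))/3 = 9 - (72 + 53)/3 = 9 - 1/3*125 = 9 - 125/3 = -98/3)
(7149 + 13075) + o(-158, -29) = (7149 + 13075) - 98/3 = 20224 - 98/3 = 60574/3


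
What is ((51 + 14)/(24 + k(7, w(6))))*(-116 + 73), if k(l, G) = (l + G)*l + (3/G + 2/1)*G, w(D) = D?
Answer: -43/2 ≈ -21.500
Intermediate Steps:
k(l, G) = G*(2 + 3/G) + l*(G + l) (k(l, G) = (G + l)*l + (3/G + 2*1)*G = l*(G + l) + (3/G + 2)*G = l*(G + l) + (2 + 3/G)*G = l*(G + l) + G*(2 + 3/G) = G*(2 + 3/G) + l*(G + l))
((51 + 14)/(24 + k(7, w(6))))*(-116 + 73) = ((51 + 14)/(24 + (3 + 7**2 + 2*6 + 6*7)))*(-116 + 73) = (65/(24 + (3 + 49 + 12 + 42)))*(-43) = (65/(24 + 106))*(-43) = (65/130)*(-43) = (65*(1/130))*(-43) = (1/2)*(-43) = -43/2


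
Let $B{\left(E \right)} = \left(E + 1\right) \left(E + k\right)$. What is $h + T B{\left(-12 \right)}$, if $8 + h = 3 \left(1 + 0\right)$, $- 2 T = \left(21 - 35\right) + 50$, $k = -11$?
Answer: $-4559$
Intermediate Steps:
$T = -18$ ($T = - \frac{\left(21 - 35\right) + 50}{2} = - \frac{-14 + 50}{2} = \left(- \frac{1}{2}\right) 36 = -18$)
$B{\left(E \right)} = \left(1 + E\right) \left(-11 + E\right)$ ($B{\left(E \right)} = \left(E + 1\right) \left(E - 11\right) = \left(1 + E\right) \left(-11 + E\right)$)
$h = -5$ ($h = -8 + 3 \left(1 + 0\right) = -8 + 3 \cdot 1 = -8 + 3 = -5$)
$h + T B{\left(-12 \right)} = -5 - 18 \left(-11 + \left(-12\right)^{2} - -120\right) = -5 - 18 \left(-11 + 144 + 120\right) = -5 - 4554 = -4559$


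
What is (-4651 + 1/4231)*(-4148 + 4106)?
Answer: 826491960/4231 ≈ 1.9534e+5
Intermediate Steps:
(-4651 + 1/4231)*(-4148 + 4106) = (-4651 + 1/4231)*(-42) = -19678380/4231*(-42) = 826491960/4231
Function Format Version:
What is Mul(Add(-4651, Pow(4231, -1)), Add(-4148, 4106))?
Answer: Rational(826491960, 4231) ≈ 1.9534e+5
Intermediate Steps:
Mul(Add(-4651, Pow(4231, -1)), Add(-4148, 4106)) = Mul(Add(-4651, Rational(1, 4231)), -42) = Mul(Rational(-19678380, 4231), -42) = Rational(826491960, 4231)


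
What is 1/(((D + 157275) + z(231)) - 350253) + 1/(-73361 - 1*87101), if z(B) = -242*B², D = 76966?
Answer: -3297459/522679852697 ≈ -6.3088e-6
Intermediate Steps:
1/(((D + 157275) + z(231)) - 350253) + 1/(-73361 - 1*87101) = 1/(((76966 + 157275) - 242*231²) - 350253) + 1/(-73361 - 1*87101) = 1/((234241 - 242*53361) - 350253) + 1/(-73361 - 87101) = 1/((234241 - 12913362) - 350253) + 1/(-160462) = 1/(-12679121 - 350253) - 1/160462 = 1/(-13029374) - 1/160462 = -1/13029374 - 1/160462 = -3297459/522679852697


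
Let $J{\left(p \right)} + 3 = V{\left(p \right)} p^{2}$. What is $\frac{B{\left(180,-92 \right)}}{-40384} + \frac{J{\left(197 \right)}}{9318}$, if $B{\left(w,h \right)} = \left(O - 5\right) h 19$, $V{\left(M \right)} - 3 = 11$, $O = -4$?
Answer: $\frac{2724370657}{47037264} \approx 57.919$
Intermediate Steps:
$V{\left(M \right)} = 14$ ($V{\left(M \right)} = 3 + 11 = 14$)
$B{\left(w,h \right)} = - 171 h$ ($B{\left(w,h \right)} = \left(-4 - 5\right) h 19 = - 9 h 19 = - 171 h$)
$J{\left(p \right)} = -3 + 14 p^{2}$
$\frac{B{\left(180,-92 \right)}}{-40384} + \frac{J{\left(197 \right)}}{9318} = \frac{\left(-171\right) \left(-92\right)}{-40384} + \frac{-3 + 14 \cdot 197^{2}}{9318} = 15732 \left(- \frac{1}{40384}\right) + \left(-3 + 14 \cdot 38809\right) \frac{1}{9318} = - \frac{3933}{10096} + \left(-3 + 543326\right) \frac{1}{9318} = - \frac{3933}{10096} + 543323 \cdot \frac{1}{9318} = - \frac{3933}{10096} + \frac{543323}{9318} = \frac{2724370657}{47037264}$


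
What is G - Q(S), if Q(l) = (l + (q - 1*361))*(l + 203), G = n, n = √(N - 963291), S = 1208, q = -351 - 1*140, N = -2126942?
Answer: -502316 + I*√3090233 ≈ -5.0232e+5 + 1757.9*I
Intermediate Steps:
q = -491 (q = -351 - 140 = -491)
n = I*√3090233 (n = √(-2126942 - 963291) = √(-3090233) = I*√3090233 ≈ 1757.9*I)
G = I*√3090233 ≈ 1757.9*I
Q(l) = (-852 + l)*(203 + l) (Q(l) = (l + (-491 - 1*361))*(l + 203) = (l + (-491 - 361))*(203 + l) = (l - 852)*(203 + l) = (-852 + l)*(203 + l))
G - Q(S) = I*√3090233 - (-172956 + 1208² - 649*1208) = I*√3090233 - (-172956 + 1459264 - 783992) = I*√3090233 - 1*502316 = I*√3090233 - 502316 = -502316 + I*√3090233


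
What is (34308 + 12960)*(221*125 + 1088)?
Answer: 1357206084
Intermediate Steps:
(34308 + 12960)*(221*125 + 1088) = 47268*(27625 + 1088) = 47268*28713 = 1357206084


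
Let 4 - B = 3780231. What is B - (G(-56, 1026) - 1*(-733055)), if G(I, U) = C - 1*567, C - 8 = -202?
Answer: -4512521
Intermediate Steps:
C = -194 (C = 8 - 202 = -194)
B = -3780227 (B = 4 - 1*3780231 = 4 - 3780231 = -3780227)
G(I, U) = -761 (G(I, U) = -194 - 1*567 = -194 - 567 = -761)
B - (G(-56, 1026) - 1*(-733055)) = -3780227 - (-761 - 1*(-733055)) = -3780227 - (-761 + 733055) = -3780227 - 1*732294 = -3780227 - 732294 = -4512521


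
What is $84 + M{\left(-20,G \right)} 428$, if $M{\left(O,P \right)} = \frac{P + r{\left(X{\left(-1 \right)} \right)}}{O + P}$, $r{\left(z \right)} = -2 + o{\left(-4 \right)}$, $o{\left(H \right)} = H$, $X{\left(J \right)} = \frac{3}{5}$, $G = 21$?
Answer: $6504$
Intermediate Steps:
$X{\left(J \right)} = \frac{3}{5}$ ($X{\left(J \right)} = 3 \cdot \frac{1}{5} = \frac{3}{5}$)
$r{\left(z \right)} = -6$ ($r{\left(z \right)} = -2 - 4 = -6$)
$M{\left(O,P \right)} = \frac{-6 + P}{O + P}$ ($M{\left(O,P \right)} = \frac{P - 6}{O + P} = \frac{-6 + P}{O + P}$)
$84 + M{\left(-20,G \right)} 428 = 84 + \frac{-6 + 21}{-20 + 21} \cdot 428 = 84 + 1^{-1} \cdot 15 \cdot 428 = 84 + 1 \cdot 15 \cdot 428 = 84 + 15 \cdot 428 = 84 + 6420 = 6504$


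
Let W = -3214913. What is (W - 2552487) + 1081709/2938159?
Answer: -16945537134891/2938159 ≈ -5.7674e+6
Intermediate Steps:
(W - 2552487) + 1081709/2938159 = (-3214913 - 2552487) + 1081709/2938159 = -5767400 + 1081709*(1/2938159) = -5767400 + 1081709/2938159 = -16945537134891/2938159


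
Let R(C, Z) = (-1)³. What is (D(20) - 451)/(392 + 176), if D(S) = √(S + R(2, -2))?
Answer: -451/568 + √19/568 ≈ -0.78634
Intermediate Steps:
R(C, Z) = -1
D(S) = √(-1 + S) (D(S) = √(S - 1) = √(-1 + S))
(D(20) - 451)/(392 + 176) = (√(-1 + 20) - 451)/(392 + 176) = (√19 - 451)/568 = (-451 + √19)*(1/568) = -451/568 + √19/568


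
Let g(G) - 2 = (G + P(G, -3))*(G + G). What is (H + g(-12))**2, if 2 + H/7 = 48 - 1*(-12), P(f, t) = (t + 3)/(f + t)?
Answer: 484416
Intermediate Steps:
P(f, t) = (3 + t)/(f + t)
g(G) = 2 + 2*G**2 (g(G) = 2 + (G + (3 - 3)/(G - 3))*(G + G) = 2 + (G + 0/(-3 + G))*(2*G) = 2 + (G + 0)*(2*G) = 2 + G*(2*G) = 2 + 2*G**2)
H = 406 (H = -14 + 7*(48 - 1*(-12)) = -14 + 7*(48 + 12) = -14 + 7*60 = -14 + 420 = 406)
(H + g(-12))**2 = (406 + (2 + 2*(-12)**2))**2 = (406 + (2 + 2*144))**2 = (406 + (2 + 288))**2 = (406 + 290)**2 = 696**2 = 484416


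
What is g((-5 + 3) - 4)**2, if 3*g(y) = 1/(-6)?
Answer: 1/324 ≈ 0.0030864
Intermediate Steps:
g(y) = -1/18 (g(y) = (1/3)/(-6) = (1/3)*(-1/6) = -1/18)
g((-5 + 3) - 4)**2 = (-1/18)**2 = 1/324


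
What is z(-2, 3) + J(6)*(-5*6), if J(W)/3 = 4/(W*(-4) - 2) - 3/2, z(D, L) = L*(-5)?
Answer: 1740/13 ≈ 133.85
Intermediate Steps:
z(D, L) = -5*L
J(W) = -9/2 + 12/(-2 - 4*W) (J(W) = 3*(4/(W*(-4) - 2) - 3/2) = 3*(4/(-4*W - 2) - 3*½) = 3*(4/(-2 - 4*W) - 3/2) = 3*(-3/2 + 4/(-2 - 4*W)) = -9/2 + 12/(-2 - 4*W))
z(-2, 3) + J(6)*(-5*6) = -5*3 + (3*(-7 - 6*6)/(2*(1 + 2*6)))*(-5*6) = -15 + (3*(-7 - 36)/(2*(1 + 12)))*(-30) = -15 + ((3/2)*(-43)/13)*(-30) = -15 + ((3/2)*(1/13)*(-43))*(-30) = -15 - 129/26*(-30) = -15 + 1935/13 = 1740/13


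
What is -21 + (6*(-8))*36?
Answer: -1749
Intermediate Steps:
-21 + (6*(-8))*36 = -21 - 48*36 = -21 - 1728 = -1749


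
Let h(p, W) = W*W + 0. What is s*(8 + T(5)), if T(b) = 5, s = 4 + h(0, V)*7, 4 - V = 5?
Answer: 143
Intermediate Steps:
V = -1 (V = 4 - 1*5 = 4 - 5 = -1)
h(p, W) = W**2 (h(p, W) = W**2 + 0 = W**2)
s = 11 (s = 4 + (-1)**2*7 = 4 + 1*7 = 4 + 7 = 11)
s*(8 + T(5)) = 11*(8 + 5) = 11*13 = 143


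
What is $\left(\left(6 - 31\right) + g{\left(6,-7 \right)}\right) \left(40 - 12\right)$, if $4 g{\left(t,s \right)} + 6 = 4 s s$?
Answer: $630$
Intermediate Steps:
$g{\left(t,s \right)} = - \frac{3}{2} + s^{2}$ ($g{\left(t,s \right)} = - \frac{3}{2} + \frac{4 s s}{4} = - \frac{3}{2} + \frac{4 s^{2}}{4} = - \frac{3}{2} + s^{2}$)
$\left(\left(6 - 31\right) + g{\left(6,-7 \right)}\right) \left(40 - 12\right) = \left(\left(6 - 31\right) - \left(\frac{3}{2} - \left(-7\right)^{2}\right)\right) \left(40 - 12\right) = \left(-25 + \left(- \frac{3}{2} + 49\right)\right) 28 = \left(-25 + \frac{95}{2}\right) 28 = \frac{45}{2} \cdot 28 = 630$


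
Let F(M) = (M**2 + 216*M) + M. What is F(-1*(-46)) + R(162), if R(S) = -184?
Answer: 11914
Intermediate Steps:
F(M) = M**2 + 217*M
F(-1*(-46)) + R(162) = (-1*(-46))*(217 - 1*(-46)) - 184 = 46*(217 + 46) - 184 = 46*263 - 184 = 12098 - 184 = 11914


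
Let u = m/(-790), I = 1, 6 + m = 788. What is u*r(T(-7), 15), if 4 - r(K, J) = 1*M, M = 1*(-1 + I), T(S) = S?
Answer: -1564/395 ≈ -3.9595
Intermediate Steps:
m = 782 (m = -6 + 788 = 782)
M = 0 (M = 1*(-1 + 1) = 1*0 = 0)
r(K, J) = 4 (r(K, J) = 4 - 0 = 4 - 1*0 = 4 + 0 = 4)
u = -391/395 (u = 782/(-790) = 782*(-1/790) = -391/395 ≈ -0.98987)
u*r(T(-7), 15) = -391/395*4 = -1564/395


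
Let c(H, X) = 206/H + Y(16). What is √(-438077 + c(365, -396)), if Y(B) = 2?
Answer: I*√58362466685/365 ≈ 661.87*I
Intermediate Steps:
c(H, X) = 2 + 206/H (c(H, X) = 206/H + 2 = 2 + 206/H)
√(-438077 + c(365, -396)) = √(-438077 + (2 + 206/365)) = √(-438077 + 936/365) = √(-159897169/365) = I*√58362466685/365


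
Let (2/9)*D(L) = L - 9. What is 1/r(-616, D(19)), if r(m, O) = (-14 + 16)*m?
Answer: -1/1232 ≈ -0.00081169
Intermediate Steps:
D(L) = -81/2 + 9*L/2 (D(L) = 9*(L - 9)/2 = 9*(-9 + L)/2 = -81/2 + 9*L/2)
r(m, O) = 2*m
1/r(-616, D(19)) = 1/(2*(-616)) = 1/(-1232) = -1/1232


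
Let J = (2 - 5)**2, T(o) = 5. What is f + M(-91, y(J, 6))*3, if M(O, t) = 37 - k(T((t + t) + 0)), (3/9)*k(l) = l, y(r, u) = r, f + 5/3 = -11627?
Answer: -34688/3 ≈ -11563.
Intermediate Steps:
f = -34886/3 (f = -5/3 - 11627 = -34886/3 ≈ -11629.)
J = 9 (J = (-3)**2 = 9)
k(l) = 3*l
M(O, t) = 22 (M(O, t) = 37 - 3*5 = 37 - 1*15 = 37 - 15 = 22)
f + M(-91, y(J, 6))*3 = -34886/3 + 22*3 = -34886/3 + 66 = -34688/3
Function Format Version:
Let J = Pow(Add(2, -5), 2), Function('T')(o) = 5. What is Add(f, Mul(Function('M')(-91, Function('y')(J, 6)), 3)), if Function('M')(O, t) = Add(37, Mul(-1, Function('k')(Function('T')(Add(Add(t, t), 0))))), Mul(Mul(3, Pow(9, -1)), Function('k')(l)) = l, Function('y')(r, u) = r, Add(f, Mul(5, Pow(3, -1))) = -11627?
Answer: Rational(-34688, 3) ≈ -11563.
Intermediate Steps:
f = Rational(-34886, 3) (f = Add(Rational(-5, 3), -11627) = Rational(-34886, 3) ≈ -11629.)
J = 9 (J = Pow(-3, 2) = 9)
Function('k')(l) = Mul(3, l)
Function('M')(O, t) = 22 (Function('M')(O, t) = Add(37, Mul(-1, Mul(3, 5))) = Add(37, Mul(-1, 15)) = Add(37, -15) = 22)
Add(f, Mul(Function('M')(-91, Function('y')(J, 6)), 3)) = Add(Rational(-34886, 3), Mul(22, 3)) = Add(Rational(-34886, 3), 66) = Rational(-34688, 3)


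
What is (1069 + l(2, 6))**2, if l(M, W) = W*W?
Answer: 1221025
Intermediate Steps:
l(M, W) = W**2
(1069 + l(2, 6))**2 = (1069 + 6**2)**2 = (1069 + 36)**2 = 1105**2 = 1221025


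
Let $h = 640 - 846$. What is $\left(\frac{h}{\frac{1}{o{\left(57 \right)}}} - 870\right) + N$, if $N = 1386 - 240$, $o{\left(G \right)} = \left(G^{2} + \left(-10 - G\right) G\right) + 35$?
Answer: $110486$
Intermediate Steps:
$h = -206$
$o{\left(G \right)} = 35 + G^{2} + G \left(-10 - G\right)$ ($o{\left(G \right)} = \left(G^{2} + G \left(-10 - G\right)\right) + 35 = 35 + G^{2} + G \left(-10 - G\right)$)
$N = 1146$
$\left(\frac{h}{\frac{1}{o{\left(57 \right)}}} - 870\right) + N = \left(- \frac{206}{\frac{1}{35 - 570}} - 870\right) + 1146 = \left(- \frac{206}{\frac{1}{-535}} - 870\right) + 1146 = \left(- \frac{206}{- \frac{1}{535}} - 870\right) + 1146 = \left(\left(-206\right) \left(-535\right) - 870\right) + 1146 = \left(110210 - 870\right) + 1146 = 109340 + 1146 = 110486$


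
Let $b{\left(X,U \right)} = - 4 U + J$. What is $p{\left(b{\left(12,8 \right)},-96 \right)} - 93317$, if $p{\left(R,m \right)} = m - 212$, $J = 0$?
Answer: $-93625$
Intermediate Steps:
$b{\left(X,U \right)} = - 4 U$ ($b{\left(X,U \right)} = - 4 U + 0 = - 4 U$)
$p{\left(R,m \right)} = -212 + m$
$p{\left(b{\left(12,8 \right)},-96 \right)} - 93317 = \left(-212 - 96\right) - 93317 = -308 - 93317 = -93625$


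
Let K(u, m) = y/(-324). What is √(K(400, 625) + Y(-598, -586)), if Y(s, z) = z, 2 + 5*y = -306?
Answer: I*√1186265/45 ≈ 24.204*I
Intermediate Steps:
y = -308/5 (y = -⅖ + (⅕)*(-306) = -⅖ - 306/5 = -308/5 ≈ -61.600)
K(u, m) = 77/405 (K(u, m) = -308/5/(-324) = -308/5*(-1/324) = 77/405)
√(K(400, 625) + Y(-598, -586)) = √(77/405 - 586) = √(-237253/405) = I*√1186265/45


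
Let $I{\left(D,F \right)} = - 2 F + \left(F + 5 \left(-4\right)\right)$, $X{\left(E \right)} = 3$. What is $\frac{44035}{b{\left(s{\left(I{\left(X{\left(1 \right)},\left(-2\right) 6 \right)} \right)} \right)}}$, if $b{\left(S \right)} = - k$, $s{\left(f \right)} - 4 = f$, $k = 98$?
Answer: $- \frac{44035}{98} \approx -449.34$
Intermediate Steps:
$I{\left(D,F \right)} = -20 - F$ ($I{\left(D,F \right)} = - 2 F + \left(F - 20\right) = - 2 F + \left(-20 + F\right) = -20 - F$)
$s{\left(f \right)} = 4 + f$
$b{\left(S \right)} = -98$ ($b{\left(S \right)} = \left(-1\right) 98 = -98$)
$\frac{44035}{b{\left(s{\left(I{\left(X{\left(1 \right)},\left(-2\right) 6 \right)} \right)} \right)}} = \frac{44035}{-98} = 44035 \left(- \frac{1}{98}\right) = - \frac{44035}{98}$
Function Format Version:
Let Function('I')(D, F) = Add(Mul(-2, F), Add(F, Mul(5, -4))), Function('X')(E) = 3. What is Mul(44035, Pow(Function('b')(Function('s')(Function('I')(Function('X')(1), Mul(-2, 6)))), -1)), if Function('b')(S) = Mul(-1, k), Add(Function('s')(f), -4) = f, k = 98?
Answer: Rational(-44035, 98) ≈ -449.34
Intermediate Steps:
Function('I')(D, F) = Add(-20, Mul(-1, F)) (Function('I')(D, F) = Add(Mul(-2, F), Add(F, -20)) = Add(Mul(-2, F), Add(-20, F)) = Add(-20, Mul(-1, F)))
Function('s')(f) = Add(4, f)
Function('b')(S) = -98 (Function('b')(S) = Mul(-1, 98) = -98)
Mul(44035, Pow(Function('b')(Function('s')(Function('I')(Function('X')(1), Mul(-2, 6)))), -1)) = Mul(44035, Pow(-98, -1)) = Mul(44035, Rational(-1, 98)) = Rational(-44035, 98)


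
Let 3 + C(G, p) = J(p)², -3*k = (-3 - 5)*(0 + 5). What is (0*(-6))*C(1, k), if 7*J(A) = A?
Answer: 0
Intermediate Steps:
J(A) = A/7
k = 40/3 (k = -(-3 - 5)*(0 + 5)/3 = -(-8)*5/3 = -⅓*(-40) = 40/3 ≈ 13.333)
C(G, p) = -3 + p²/49 (C(G, p) = -3 + (p/7)² = -3 + p²/49)
(0*(-6))*C(1, k) = (0*(-6))*(-3 + (40/3)²/49) = 0*(-3 + (1/49)*(1600/9)) = 0*(-3 + 1600/441) = 0*(277/441) = 0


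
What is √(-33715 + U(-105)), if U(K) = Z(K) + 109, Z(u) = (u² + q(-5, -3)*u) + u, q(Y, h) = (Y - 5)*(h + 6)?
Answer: 4*I*√1221 ≈ 139.77*I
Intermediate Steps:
q(Y, h) = (-5 + Y)*(6 + h)
Z(u) = u² - 29*u (Z(u) = (u² + (-30 - 5*(-3) + 6*(-5) - 5*(-3))*u) + u = (u² + (-30 + 15 - 30 + 15)*u) + u = (u² - 30*u) + u = u² - 29*u)
U(K) = 109 + K*(-29 + K) (U(K) = K*(-29 + K) + 109 = 109 + K*(-29 + K))
√(-33715 + U(-105)) = √(-33715 + (109 - 105*(-29 - 105))) = √(-33715 + (109 - 105*(-134))) = √(-33715 + (109 + 14070)) = √(-33715 + 14179) = √(-19536) = 4*I*√1221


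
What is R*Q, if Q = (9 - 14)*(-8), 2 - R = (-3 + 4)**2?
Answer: 40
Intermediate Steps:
R = 1 (R = 2 - (-3 + 4)**2 = 2 - 1*1**2 = 2 - 1*1 = 2 - 1 = 1)
Q = 40 (Q = -5*(-8) = 40)
R*Q = 1*40 = 40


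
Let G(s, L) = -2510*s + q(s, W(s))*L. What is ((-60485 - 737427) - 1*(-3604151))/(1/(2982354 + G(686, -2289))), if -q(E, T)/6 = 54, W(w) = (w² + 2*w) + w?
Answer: 5618455289070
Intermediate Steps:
W(w) = w² + 3*w
q(E, T) = -324 (q(E, T) = -6*54 = -324)
G(s, L) = -2510*s - 324*L
((-60485 - 737427) - 1*(-3604151))/(1/(2982354 + G(686, -2289))) = ((-60485 - 737427) - 1*(-3604151))/(1/(2982354 + (-2510*686 - 324*(-2289)))) = (-797912 + 3604151)/(1/(2982354 + (-1721860 + 741636))) = 2806239/(1/(2982354 - 980224)) = 2806239/(1/2002130) = 2806239*2002130 = 5618455289070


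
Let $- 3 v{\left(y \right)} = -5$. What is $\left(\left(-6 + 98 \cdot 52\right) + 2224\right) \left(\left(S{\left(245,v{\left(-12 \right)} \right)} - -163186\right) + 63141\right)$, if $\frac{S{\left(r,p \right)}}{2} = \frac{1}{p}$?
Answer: $\frac{8276822274}{5} \approx 1.6554 \cdot 10^{9}$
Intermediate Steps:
$v{\left(y \right)} = \frac{5}{3}$ ($v{\left(y \right)} = \left(- \frac{1}{3}\right) \left(-5\right) = \frac{5}{3}$)
$S{\left(r,p \right)} = \frac{2}{p}$
$\left(\left(-6 + 98 \cdot 52\right) + 2224\right) \left(\left(S{\left(245,v{\left(-12 \right)} \right)} - -163186\right) + 63141\right) = \left(\left(-6 + 98 \cdot 52\right) + 2224\right) \left(\left(\frac{2}{\frac{5}{3}} - -163186\right) + 63141\right) = \left(\left(-6 + 5096\right) + 2224\right) \left(\left(2 \cdot \frac{3}{5} + 163186\right) + 63141\right) = \left(5090 + 2224\right) \left(\left(\frac{6}{5} + 163186\right) + 63141\right) = 7314 \left(\frac{815936}{5} + 63141\right) = 7314 \cdot \frac{1131641}{5} = \frac{8276822274}{5}$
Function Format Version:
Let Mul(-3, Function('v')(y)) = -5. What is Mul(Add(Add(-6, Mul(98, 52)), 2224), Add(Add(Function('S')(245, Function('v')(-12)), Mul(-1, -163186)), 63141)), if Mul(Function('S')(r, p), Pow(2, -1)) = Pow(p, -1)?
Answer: Rational(8276822274, 5) ≈ 1.6554e+9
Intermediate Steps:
Function('v')(y) = Rational(5, 3) (Function('v')(y) = Mul(Rational(-1, 3), -5) = Rational(5, 3))
Function('S')(r, p) = Mul(2, Pow(p, -1))
Mul(Add(Add(-6, Mul(98, 52)), 2224), Add(Add(Function('S')(245, Function('v')(-12)), Mul(-1, -163186)), 63141)) = Mul(Add(Add(-6, Mul(98, 52)), 2224), Add(Add(Mul(2, Pow(Rational(5, 3), -1)), Mul(-1, -163186)), 63141)) = Mul(Add(Add(-6, 5096), 2224), Add(Add(Mul(2, Rational(3, 5)), 163186), 63141)) = Mul(Add(5090, 2224), Add(Add(Rational(6, 5), 163186), 63141)) = Mul(7314, Add(Rational(815936, 5), 63141)) = Mul(7314, Rational(1131641, 5)) = Rational(8276822274, 5)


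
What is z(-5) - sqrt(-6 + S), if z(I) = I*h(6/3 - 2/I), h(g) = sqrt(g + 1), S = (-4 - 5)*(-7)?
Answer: -sqrt(57) - sqrt(85) ≈ -16.769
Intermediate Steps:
S = 63 (S = -9*(-7) = 63)
h(g) = sqrt(1 + g)
z(I) = I*sqrt(3 - 2/I) (z(I) = I*sqrt(1 + (6/3 - 2/I)) = I*sqrt(1 + (6*(1/3) - 2/I)) = I*sqrt(1 + (2 - 2/I)) = I*sqrt(3 - 2/I))
z(-5) - sqrt(-6 + S) = -5*sqrt(3 - 2/(-5)) - sqrt(-6 + 63) = -5*sqrt(3 - 2*(-1/5)) - sqrt(57) = -5*sqrt(3 + 2/5) - sqrt(57) = -sqrt(85) - sqrt(57) = -sqrt(57) - sqrt(85)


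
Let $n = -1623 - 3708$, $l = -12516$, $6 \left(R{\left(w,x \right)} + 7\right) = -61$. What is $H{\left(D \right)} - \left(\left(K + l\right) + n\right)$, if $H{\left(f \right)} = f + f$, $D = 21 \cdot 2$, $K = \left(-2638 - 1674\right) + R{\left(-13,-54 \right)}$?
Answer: $\frac{133561}{6} \approx 22260.0$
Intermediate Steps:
$R{\left(w,x \right)} = - \frac{103}{6}$ ($R{\left(w,x \right)} = -7 + \frac{1}{6} \left(-61\right) = -7 - \frac{61}{6} = - \frac{103}{6}$)
$K = - \frac{25975}{6}$ ($K = \left(-2638 - 1674\right) - \frac{103}{6} = -4312 - \frac{103}{6} = - \frac{25975}{6} \approx -4329.2$)
$D = 42$
$n = -5331$
$H{\left(f \right)} = 2 f$
$H{\left(D \right)} - \left(\left(K + l\right) + n\right) = 2 \cdot 42 - \left(\left(- \frac{25975}{6} - 12516\right) - 5331\right) = 84 - \left(- \frac{101071}{6} - 5331\right) = 84 - - \frac{133057}{6} = 84 + \frac{133057}{6} = \frac{133561}{6}$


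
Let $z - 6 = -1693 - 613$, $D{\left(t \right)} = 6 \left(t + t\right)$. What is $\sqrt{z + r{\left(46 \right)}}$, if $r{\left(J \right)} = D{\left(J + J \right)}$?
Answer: $2 i \sqrt{299} \approx 34.583 i$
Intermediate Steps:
$D{\left(t \right)} = 12 t$ ($D{\left(t \right)} = 6 \cdot 2 t = 12 t$)
$r{\left(J \right)} = 24 J$ ($r{\left(J \right)} = 12 \left(J + J\right) = 12 \cdot 2 J = 24 J$)
$z = -2300$ ($z = 6 - 2306 = -2300$)
$\sqrt{z + r{\left(46 \right)}} = \sqrt{-2300 + 24 \cdot 46} = \sqrt{-2300 + 1104} = \sqrt{-1196} = 2 i \sqrt{299}$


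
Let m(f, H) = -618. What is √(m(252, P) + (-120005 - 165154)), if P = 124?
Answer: 3*I*√31753 ≈ 534.58*I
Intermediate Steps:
√(m(252, P) + (-120005 - 165154)) = √(-618 + (-120005 - 165154)) = √(-618 - 285159) = √(-285777) = 3*I*√31753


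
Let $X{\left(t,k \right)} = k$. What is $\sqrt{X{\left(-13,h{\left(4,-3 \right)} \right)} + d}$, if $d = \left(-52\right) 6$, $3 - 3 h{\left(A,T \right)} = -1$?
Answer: $\frac{2 i \sqrt{699}}{3} \approx 17.626 i$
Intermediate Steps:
$h{\left(A,T \right)} = \frac{4}{3}$ ($h{\left(A,T \right)} = 1 - - \frac{1}{3} = 1 + \frac{1}{3} = \frac{4}{3}$)
$d = -312$
$\sqrt{X{\left(-13,h{\left(4,-3 \right)} \right)} + d} = \sqrt{\frac{4}{3} - 312} = \sqrt{- \frac{932}{3}} = \frac{2 i \sqrt{699}}{3}$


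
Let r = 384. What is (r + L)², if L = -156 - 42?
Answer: 34596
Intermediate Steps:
L = -198
(r + L)² = (384 - 198)² = 186² = 34596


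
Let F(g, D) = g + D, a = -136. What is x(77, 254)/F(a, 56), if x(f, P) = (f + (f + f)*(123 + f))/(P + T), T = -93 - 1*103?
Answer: -30877/4640 ≈ -6.6545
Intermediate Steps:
F(g, D) = D + g
T = -196 (T = -93 - 103 = -196)
x(f, P) = (f + 2*f*(123 + f))/(-196 + P) (x(f, P) = (f + (f + f)*(123 + f))/(P - 196) = (f + (2*f)*(123 + f))/(-196 + P) = (f + 2*f*(123 + f))/(-196 + P))
x(77, 254)/F(a, 56) = (77*(247 + 2*77)/(-196 + 254))/(56 - 136) = (77*(247 + 154)/58)/(-80) = (77*(1/58)*401)*(-1/80) = (30877/58)*(-1/80) = -30877/4640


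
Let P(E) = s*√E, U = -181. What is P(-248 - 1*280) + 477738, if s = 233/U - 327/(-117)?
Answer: 477738 + 42568*I*√33/7059 ≈ 4.7774e+5 + 34.642*I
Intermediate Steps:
s = 10642/7059 (s = 233/(-181) - 327/(-117) = 233*(-1/181) - 327*(-1/117) = -233/181 + 109/39 = 10642/7059 ≈ 1.5076)
P(E) = 10642*√E/7059
P(-248 - 1*280) + 477738 = 10642*√(-248 - 1*280)/7059 + 477738 = 10642*√(-248 - 280)/7059 + 477738 = 10642*√(-528)/7059 + 477738 = 10642*(4*I*√33)/7059 + 477738 = 42568*I*√33/7059 + 477738 = 477738 + 42568*I*√33/7059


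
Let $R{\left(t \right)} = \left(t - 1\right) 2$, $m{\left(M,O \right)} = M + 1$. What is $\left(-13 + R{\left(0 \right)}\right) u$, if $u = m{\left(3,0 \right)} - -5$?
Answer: $-135$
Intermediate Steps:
$m{\left(M,O \right)} = 1 + M$
$R{\left(t \right)} = -2 + 2 t$ ($R{\left(t \right)} = \left(-1 + t\right) 2 = -2 + 2 t$)
$u = 9$ ($u = \left(1 + 3\right) - -5 = 4 + 5 = 9$)
$\left(-13 + R{\left(0 \right)}\right) u = \left(-13 + \left(-2 + 2 \cdot 0\right)\right) 9 = \left(-13 + \left(-2 + 0\right)\right) 9 = \left(-13 - 2\right) 9 = \left(-15\right) 9 = -135$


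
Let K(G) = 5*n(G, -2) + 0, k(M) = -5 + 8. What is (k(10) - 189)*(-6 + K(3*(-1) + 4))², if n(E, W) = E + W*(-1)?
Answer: -15066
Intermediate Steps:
n(E, W) = E - W
k(M) = 3
K(G) = 10 + 5*G (K(G) = 5*(G - 1*(-2)) + 0 = 5*(G + 2) + 0 = 5*(2 + G) + 0 = (10 + 5*G) + 0 = 10 + 5*G)
(k(10) - 189)*(-6 + K(3*(-1) + 4))² = (3 - 189)*(-6 + (10 + 5*(3*(-1) + 4)))² = -186*(-6 + (10 + 5*(-3 + 4)))² = -186*(-6 + (10 + 5*1))² = -186*(-6 + (10 + 5))² = -186*(-6 + 15)² = -186*9² = -186*81 = -15066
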